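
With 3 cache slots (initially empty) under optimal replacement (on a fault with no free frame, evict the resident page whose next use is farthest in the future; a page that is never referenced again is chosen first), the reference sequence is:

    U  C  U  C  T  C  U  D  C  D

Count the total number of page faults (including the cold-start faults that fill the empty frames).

U -> fault, frames {U}
C -> fault, frames {U,C}
U -> hit
C -> hit
T -> fault, frames {U,C,T}
C -> hit
U -> hit
D -> fault, evict T, frames {U,C,D}
C -> hit
D -> hit
Page faults: 4.

4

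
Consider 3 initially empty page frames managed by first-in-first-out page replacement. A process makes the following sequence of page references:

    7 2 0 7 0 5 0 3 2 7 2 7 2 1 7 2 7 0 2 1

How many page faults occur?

7: miss, frames [7]
2: miss, frames [7, 2]
0: miss, frames [7, 2, 0]
7: hit
0: hit
5: miss, evict 7, frames [2, 0, 5]
0: hit
3: miss, evict 2, frames [0, 5, 3]
2: miss, evict 0, frames [5, 3, 2]
7: miss, evict 5, frames [3, 2, 7]
2: hit
7: hit
2: hit
1: miss, evict 3, frames [2, 7, 1]
7: hit
2: hit
7: hit
0: miss, evict 2, frames [7, 1, 0]
2: miss, evict 7, frames [1, 0, 2]
1: hit
Page faults: 10.

10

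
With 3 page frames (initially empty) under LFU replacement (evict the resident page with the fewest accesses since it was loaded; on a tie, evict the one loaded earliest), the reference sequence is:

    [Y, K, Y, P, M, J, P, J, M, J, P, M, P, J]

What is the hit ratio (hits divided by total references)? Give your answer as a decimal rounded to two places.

0.29

Y → fault, frames (Y)
K → fault, frames (Y K)
Y → hit
P → fault, frames (Y K P)
M → fault, evict K, frames (Y P M)
J → fault, evict P, frames (Y M J)
P → fault, evict M, frames (Y J P)
J → hit
M → fault, evict P, frames (Y J M)
J → hit
P → fault, evict M, frames (Y J P)
M → fault, evict P, frames (Y J M)
P → fault, evict M, frames (Y J P)
J → hit
Hits: 4 of 14 references → 4/14 = 0.2857.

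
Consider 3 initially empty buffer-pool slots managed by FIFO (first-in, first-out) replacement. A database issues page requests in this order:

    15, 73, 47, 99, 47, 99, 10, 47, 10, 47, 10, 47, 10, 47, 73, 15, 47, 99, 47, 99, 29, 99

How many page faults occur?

10

15 → fault, frames [15]
73 → fault, frames [15, 73]
47 → fault, frames [15, 73, 47]
99 → fault, evict 15, frames [73, 47, 99]
47 → hit
99 → hit
10 → fault, evict 73, frames [47, 99, 10]
47 → hit
10 → hit
47 → hit
10 → hit
47 → hit
10 → hit
47 → hit
73 → fault, evict 47, frames [99, 10, 73]
15 → fault, evict 99, frames [10, 73, 15]
47 → fault, evict 10, frames [73, 15, 47]
99 → fault, evict 73, frames [15, 47, 99]
47 → hit
99 → hit
29 → fault, evict 15, frames [47, 99, 29]
99 → hit
Page faults: 10.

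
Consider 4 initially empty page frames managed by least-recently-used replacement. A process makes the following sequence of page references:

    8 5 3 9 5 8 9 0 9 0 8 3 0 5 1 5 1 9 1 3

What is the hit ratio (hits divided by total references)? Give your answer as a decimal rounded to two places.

0.50

8: miss, frames (8)
5: miss, frames (8 5)
3: miss, frames (8 5 3)
9: miss, frames (8 5 3 9)
5: hit
8: hit
9: hit
0: miss, evict 3, frames (5 8 9 0)
9: hit
0: hit
8: hit
3: miss, evict 5, frames (9 0 8 3)
0: hit
5: miss, evict 9, frames (8 3 0 5)
1: miss, evict 8, frames (3 0 5 1)
5: hit
1: hit
9: miss, evict 3, frames (0 5 1 9)
1: hit
3: miss, evict 0, frames (5 9 1 3)
Hits: 10 of 20 references → 10/20 = 0.5000.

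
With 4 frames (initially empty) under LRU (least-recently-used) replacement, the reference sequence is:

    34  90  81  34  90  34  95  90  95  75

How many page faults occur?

34 → fault, frames (34)
90 → fault, frames (34 90)
81 → fault, frames (34 90 81)
34 → hit
90 → hit
34 → hit
95 → fault, frames (81 90 34 95)
90 → hit
95 → hit
75 → fault, evict 81, frames (34 90 95 75)
Page faults: 5.

5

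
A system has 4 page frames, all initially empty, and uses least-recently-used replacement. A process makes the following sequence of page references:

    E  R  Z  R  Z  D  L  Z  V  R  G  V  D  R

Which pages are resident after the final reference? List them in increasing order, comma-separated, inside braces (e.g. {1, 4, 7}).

E: miss, frames {E}
R: miss, frames {E,R}
Z: miss, frames {E,R,Z}
R: hit
Z: hit
D: miss, frames {E,R,Z,D}
L: miss, evict E, frames {R,Z,D,L}
Z: hit
V: miss, evict R, frames {D,L,Z,V}
R: miss, evict D, frames {L,Z,V,R}
G: miss, evict L, frames {Z,V,R,G}
V: hit
D: miss, evict Z, frames {R,G,V,D}
R: hit

{D, G, R, V}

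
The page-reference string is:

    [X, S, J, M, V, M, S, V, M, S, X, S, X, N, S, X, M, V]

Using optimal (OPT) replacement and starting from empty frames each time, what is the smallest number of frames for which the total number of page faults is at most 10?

3

f=1: 18 faults
f=2: 12 faults
f=3: 9 faults
f=4: 7 faults
f=5: 6 faults
f=6: 6 faults
Smallest f with faults ≤ 10 is 3.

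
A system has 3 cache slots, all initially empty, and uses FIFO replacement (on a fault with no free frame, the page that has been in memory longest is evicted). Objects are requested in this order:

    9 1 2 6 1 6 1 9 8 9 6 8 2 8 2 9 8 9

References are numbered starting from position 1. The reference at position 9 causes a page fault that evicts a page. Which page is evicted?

2

pos 1: 9: fault, frames {9}
pos 2: 1: fault, frames {9,1}
pos 3: 2: fault, frames {9,1,2}
pos 4: 6: fault, evict 9, frames {1,2,6}
pos 5: 1: hit
pos 6: 6: hit
pos 7: 1: hit
pos 8: 9: fault, evict 1, frames {2,6,9}
pos 9: 8: fault, evict 2, frames {6,9,8}
At position 9, page 2 is evicted.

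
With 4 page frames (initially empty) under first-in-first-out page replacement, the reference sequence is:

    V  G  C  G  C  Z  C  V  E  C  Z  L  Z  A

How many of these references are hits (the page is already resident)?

V -> miss, frames {V}
G -> miss, frames {V,G}
C -> miss, frames {V,G,C}
G -> hit
C -> hit
Z -> miss, frames {V,G,C,Z}
C -> hit
V -> hit
E -> miss, evict V, frames {G,C,Z,E}
C -> hit
Z -> hit
L -> miss, evict G, frames {C,Z,E,L}
Z -> hit
A -> miss, evict C, frames {Z,E,L,A}
Hits: 7.

7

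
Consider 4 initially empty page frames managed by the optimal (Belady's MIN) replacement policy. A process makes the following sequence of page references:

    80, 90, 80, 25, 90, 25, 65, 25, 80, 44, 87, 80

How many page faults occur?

6

80: fault, frames (80)
90: fault, frames (80 90)
80: hit
25: fault, frames (80 90 25)
90: hit
25: hit
65: fault, frames (80 90 25 65)
25: hit
80: hit
44: fault, evict 65, frames (80 90 25 44)
87: fault, evict 44, frames (80 90 25 87)
80: hit
Page faults: 6.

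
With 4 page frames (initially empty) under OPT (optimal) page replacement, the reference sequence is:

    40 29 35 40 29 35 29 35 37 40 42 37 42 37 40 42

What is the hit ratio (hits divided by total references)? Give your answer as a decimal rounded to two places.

40 -> miss, frames {40}
29 -> miss, frames {40,29}
35 -> miss, frames {40,29,35}
40 -> hit
29 -> hit
35 -> hit
29 -> hit
35 -> hit
37 -> miss, frames {40,29,35,37}
40 -> hit
42 -> miss, evict 35, frames {40,29,37,42}
37 -> hit
42 -> hit
37 -> hit
40 -> hit
42 -> hit
Hits: 11 of 16 references → 11/16 = 0.6875.

0.69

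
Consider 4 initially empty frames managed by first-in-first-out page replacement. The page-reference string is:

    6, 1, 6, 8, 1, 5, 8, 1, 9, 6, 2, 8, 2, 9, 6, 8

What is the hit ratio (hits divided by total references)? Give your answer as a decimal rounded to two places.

0.50

6 -> miss, frames {6}
1 -> miss, frames {6,1}
6 -> hit
8 -> miss, frames {6,1,8}
1 -> hit
5 -> miss, frames {6,1,8,5}
8 -> hit
1 -> hit
9 -> miss, evict 6, frames {1,8,5,9}
6 -> miss, evict 1, frames {8,5,9,6}
2 -> miss, evict 8, frames {5,9,6,2}
8 -> miss, evict 5, frames {9,6,2,8}
2 -> hit
9 -> hit
6 -> hit
8 -> hit
Hits: 8 of 16 references → 8/16 = 0.5000.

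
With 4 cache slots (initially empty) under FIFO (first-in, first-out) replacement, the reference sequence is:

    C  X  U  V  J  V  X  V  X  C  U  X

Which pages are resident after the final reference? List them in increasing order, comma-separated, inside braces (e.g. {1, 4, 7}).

C: fault, frames (C)
X: fault, frames (C X)
U: fault, frames (C X U)
V: fault, frames (C X U V)
J: fault, evict C, frames (X U V J)
V: hit
X: hit
V: hit
X: hit
C: fault, evict X, frames (U V J C)
U: hit
X: fault, evict U, frames (V J C X)

{C, J, V, X}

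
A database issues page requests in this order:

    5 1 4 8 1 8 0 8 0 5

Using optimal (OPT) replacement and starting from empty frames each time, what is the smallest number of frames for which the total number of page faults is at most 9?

2

f=1: 10 faults
f=2: 6 faults
f=3: 5 faults
f=4: 5 faults
f=5: 5 faults
Smallest f with faults ≤ 9 is 2.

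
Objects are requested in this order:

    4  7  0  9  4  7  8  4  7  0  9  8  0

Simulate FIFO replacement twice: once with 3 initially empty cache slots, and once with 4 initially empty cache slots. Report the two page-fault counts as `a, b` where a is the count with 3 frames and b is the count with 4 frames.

9, 10

3 frames: F F F F F F F . . F F . . → 9 faults.
4 frames: F F F F . . F F F F F F . → 10 faults.
10 > 9: adding a frame increased faults — Belady's anomaly.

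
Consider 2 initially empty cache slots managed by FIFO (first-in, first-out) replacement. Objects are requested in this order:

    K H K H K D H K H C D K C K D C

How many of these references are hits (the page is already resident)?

K -> miss, frames [K]
H -> miss, frames [K, H]
K -> hit
H -> hit
K -> hit
D -> miss, evict K, frames [H, D]
H -> hit
K -> miss, evict H, frames [D, K]
H -> miss, evict D, frames [K, H]
C -> miss, evict K, frames [H, C]
D -> miss, evict H, frames [C, D]
K -> miss, evict C, frames [D, K]
C -> miss, evict D, frames [K, C]
K -> hit
D -> miss, evict K, frames [C, D]
C -> hit
Hits: 6.

6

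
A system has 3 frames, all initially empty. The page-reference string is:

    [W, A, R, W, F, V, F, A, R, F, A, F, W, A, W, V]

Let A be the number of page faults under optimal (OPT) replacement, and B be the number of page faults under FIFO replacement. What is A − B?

-3

Under OPT: F F F . F F . . F . . . F . . F → 8 faults.
Under FIFO: F F F . F F . F F F . . F F . F → 11 faults.
A − B = 8 − 11 = -3.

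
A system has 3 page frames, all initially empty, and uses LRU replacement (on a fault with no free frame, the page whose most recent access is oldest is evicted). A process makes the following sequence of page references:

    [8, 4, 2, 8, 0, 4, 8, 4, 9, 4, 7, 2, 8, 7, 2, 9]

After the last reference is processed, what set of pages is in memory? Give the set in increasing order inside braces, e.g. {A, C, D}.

8: fault, frames {8}
4: fault, frames {8,4}
2: fault, frames {8,4,2}
8: hit
0: fault, evict 4, frames {2,8,0}
4: fault, evict 2, frames {8,0,4}
8: hit
4: hit
9: fault, evict 0, frames {8,4,9}
4: hit
7: fault, evict 8, frames {9,4,7}
2: fault, evict 9, frames {4,7,2}
8: fault, evict 4, frames {7,2,8}
7: hit
2: hit
9: fault, evict 8, frames {7,2,9}

{2, 7, 9}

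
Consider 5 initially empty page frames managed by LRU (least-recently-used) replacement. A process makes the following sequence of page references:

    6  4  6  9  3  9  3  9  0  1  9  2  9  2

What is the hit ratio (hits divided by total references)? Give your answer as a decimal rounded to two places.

6 -> miss, frames {6}
4 -> miss, frames {6,4}
6 -> hit
9 -> miss, frames {4,6,9}
3 -> miss, frames {4,6,9,3}
9 -> hit
3 -> hit
9 -> hit
0 -> miss, frames {4,6,3,9,0}
1 -> miss, evict 4, frames {6,3,9,0,1}
9 -> hit
2 -> miss, evict 6, frames {3,0,1,9,2}
9 -> hit
2 -> hit
Hits: 7 of 14 references → 7/14 = 0.5000.

0.50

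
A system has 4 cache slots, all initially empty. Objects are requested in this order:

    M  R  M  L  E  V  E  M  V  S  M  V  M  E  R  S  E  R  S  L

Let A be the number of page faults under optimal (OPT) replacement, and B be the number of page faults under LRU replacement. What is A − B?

-1

Under OPT: F F . F F F . . . F . . . . F . . . . F → 8 faults.
Under LRU: F F . F F F . . . F . . . . F F . . . F → 9 faults.
A − B = 8 − 9 = -1.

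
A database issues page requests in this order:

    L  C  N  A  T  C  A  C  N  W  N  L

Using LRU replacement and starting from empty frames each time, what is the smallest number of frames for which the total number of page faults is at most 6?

f=1: 12 faults
f=2: 10 faults
f=3: 9 faults
f=4: 7 faults
f=5: 7 faults
f=6: 6 faults
Smallest f with faults ≤ 6 is 6.

6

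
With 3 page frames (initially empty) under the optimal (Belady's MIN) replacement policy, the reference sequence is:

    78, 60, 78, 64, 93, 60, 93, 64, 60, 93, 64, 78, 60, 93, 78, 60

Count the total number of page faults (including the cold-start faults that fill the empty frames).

78: fault, frames (78)
60: fault, frames (78 60)
78: hit
64: fault, frames (78 60 64)
93: fault, evict 78, frames (60 64 93)
60: hit
93: hit
64: hit
60: hit
93: hit
64: hit
78: fault, evict 64, frames (60 93 78)
60: hit
93: hit
78: hit
60: hit
Page faults: 5.

5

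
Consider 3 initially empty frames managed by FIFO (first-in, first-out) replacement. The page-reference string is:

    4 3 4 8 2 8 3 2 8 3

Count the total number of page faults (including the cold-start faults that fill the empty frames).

4 -> fault, frames (4)
3 -> fault, frames (4 3)
4 -> hit
8 -> fault, frames (4 3 8)
2 -> fault, evict 4, frames (3 8 2)
8 -> hit
3 -> hit
2 -> hit
8 -> hit
3 -> hit
Page faults: 4.

4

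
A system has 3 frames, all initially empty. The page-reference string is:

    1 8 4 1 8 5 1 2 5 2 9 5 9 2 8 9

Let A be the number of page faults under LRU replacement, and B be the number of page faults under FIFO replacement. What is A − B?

Under LRU: F F F . . F . F . . F . . . F . → 7 faults.
Under FIFO: F F F . . F F F . . F F . . F . → 9 faults.
A − B = 7 − 9 = -2.

-2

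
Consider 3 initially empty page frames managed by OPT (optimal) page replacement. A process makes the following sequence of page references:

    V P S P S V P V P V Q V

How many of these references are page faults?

4

V: miss, frames (V)
P: miss, frames (V P)
S: miss, frames (V P S)
P: hit
S: hit
V: hit
P: hit
V: hit
P: hit
V: hit
Q: miss, evict S, frames (V P Q)
V: hit
Page faults: 4.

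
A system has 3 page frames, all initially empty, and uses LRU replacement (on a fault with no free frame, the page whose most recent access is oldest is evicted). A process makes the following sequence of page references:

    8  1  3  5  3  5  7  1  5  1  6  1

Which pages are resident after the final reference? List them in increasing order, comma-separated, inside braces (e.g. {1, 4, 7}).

{1, 5, 6}

8 → miss, frames [8]
1 → miss, frames [8, 1]
3 → miss, frames [8, 1, 3]
5 → miss, evict 8, frames [1, 3, 5]
3 → hit
5 → hit
7 → miss, evict 1, frames [3, 5, 7]
1 → miss, evict 3, frames [5, 7, 1]
5 → hit
1 → hit
6 → miss, evict 7, frames [5, 1, 6]
1 → hit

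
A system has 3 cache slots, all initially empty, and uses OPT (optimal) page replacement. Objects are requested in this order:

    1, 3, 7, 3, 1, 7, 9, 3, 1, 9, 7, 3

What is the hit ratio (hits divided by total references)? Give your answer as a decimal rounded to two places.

1: miss, frames {1}
3: miss, frames {1,3}
7: miss, frames {1,3,7}
3: hit
1: hit
7: hit
9: miss, evict 7, frames {1,3,9}
3: hit
1: hit
9: hit
7: miss, evict 9, frames {1,3,7}
3: hit
Hits: 7 of 12 references → 7/12 = 0.5833.

0.58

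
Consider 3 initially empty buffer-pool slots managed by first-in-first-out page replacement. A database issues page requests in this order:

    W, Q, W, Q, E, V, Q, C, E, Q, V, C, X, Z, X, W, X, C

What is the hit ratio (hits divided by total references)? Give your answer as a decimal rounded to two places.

W -> fault, frames {W}
Q -> fault, frames {W,Q}
W -> hit
Q -> hit
E -> fault, frames {W,Q,E}
V -> fault, evict W, frames {Q,E,V}
Q -> hit
C -> fault, evict Q, frames {E,V,C}
E -> hit
Q -> fault, evict E, frames {V,C,Q}
V -> hit
C -> hit
X -> fault, evict V, frames {C,Q,X}
Z -> fault, evict C, frames {Q,X,Z}
X -> hit
W -> fault, evict Q, frames {X,Z,W}
X -> hit
C -> fault, evict X, frames {Z,W,C}
Hits: 8 of 18 references → 8/18 = 0.4444.

0.44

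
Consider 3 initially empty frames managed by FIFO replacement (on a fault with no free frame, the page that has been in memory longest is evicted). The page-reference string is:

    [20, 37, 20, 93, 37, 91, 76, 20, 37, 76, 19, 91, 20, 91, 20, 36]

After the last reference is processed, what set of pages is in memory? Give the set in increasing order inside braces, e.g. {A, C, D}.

{20, 36, 91}

20 → miss, frames [20]
37 → miss, frames [20, 37]
20 → hit
93 → miss, frames [20, 37, 93]
37 → hit
91 → miss, evict 20, frames [37, 93, 91]
76 → miss, evict 37, frames [93, 91, 76]
20 → miss, evict 93, frames [91, 76, 20]
37 → miss, evict 91, frames [76, 20, 37]
76 → hit
19 → miss, evict 76, frames [20, 37, 19]
91 → miss, evict 20, frames [37, 19, 91]
20 → miss, evict 37, frames [19, 91, 20]
91 → hit
20 → hit
36 → miss, evict 19, frames [91, 20, 36]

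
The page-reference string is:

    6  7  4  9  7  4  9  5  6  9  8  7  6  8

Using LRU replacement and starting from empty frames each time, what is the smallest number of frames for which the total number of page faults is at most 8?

4

f=1: 14 faults
f=2: 14 faults
f=3: 9 faults
f=4: 8 faults
f=5: 7 faults
f=6: 6 faults
Smallest f with faults ≤ 8 is 4.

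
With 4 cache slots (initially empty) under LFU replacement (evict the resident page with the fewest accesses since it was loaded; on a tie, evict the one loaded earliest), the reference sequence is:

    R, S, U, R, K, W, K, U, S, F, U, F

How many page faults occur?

7

R: miss, frames {R}
S: miss, frames {R,S}
U: miss, frames {R,S,U}
R: hit
K: miss, frames {R,S,U,K}
W: miss, evict S, frames {R,U,K,W}
K: hit
U: hit
S: miss, evict W, frames {R,U,K,S}
F: miss, evict S, frames {R,U,K,F}
U: hit
F: hit
Page faults: 7.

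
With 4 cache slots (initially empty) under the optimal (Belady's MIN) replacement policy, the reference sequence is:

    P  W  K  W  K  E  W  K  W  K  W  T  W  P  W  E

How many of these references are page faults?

P -> fault, frames [P]
W -> fault, frames [P, W]
K -> fault, frames [P, W, K]
W -> hit
K -> hit
E -> fault, frames [P, W, K, E]
W -> hit
K -> hit
W -> hit
K -> hit
W -> hit
T -> fault, evict K, frames [P, W, E, T]
W -> hit
P -> hit
W -> hit
E -> hit
Page faults: 5.

5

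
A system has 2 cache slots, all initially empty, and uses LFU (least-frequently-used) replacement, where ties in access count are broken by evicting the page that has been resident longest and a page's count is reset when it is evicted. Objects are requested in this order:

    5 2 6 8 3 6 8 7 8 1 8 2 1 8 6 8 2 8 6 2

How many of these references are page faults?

15

5 -> fault, frames [5]
2 -> fault, frames [5, 2]
6 -> fault, evict 5, frames [2, 6]
8 -> fault, evict 2, frames [6, 8]
3 -> fault, evict 6, frames [8, 3]
6 -> fault, evict 8, frames [3, 6]
8 -> fault, evict 3, frames [6, 8]
7 -> fault, evict 6, frames [8, 7]
8 -> hit
1 -> fault, evict 7, frames [8, 1]
8 -> hit
2 -> fault, evict 1, frames [8, 2]
1 -> fault, evict 2, frames [8, 1]
8 -> hit
6 -> fault, evict 1, frames [8, 6]
8 -> hit
2 -> fault, evict 6, frames [8, 2]
8 -> hit
6 -> fault, evict 2, frames [8, 6]
2 -> fault, evict 6, frames [8, 2]
Page faults: 15.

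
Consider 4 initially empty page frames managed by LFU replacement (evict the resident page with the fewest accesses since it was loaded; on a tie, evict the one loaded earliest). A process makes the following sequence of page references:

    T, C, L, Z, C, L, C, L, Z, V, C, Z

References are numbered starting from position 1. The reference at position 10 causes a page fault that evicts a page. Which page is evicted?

pos 1: T → fault, frames [T]
pos 2: C → fault, frames [T, C]
pos 3: L → fault, frames [T, C, L]
pos 4: Z → fault, frames [T, C, L, Z]
pos 5: C → hit
pos 6: L → hit
pos 7: C → hit
pos 8: L → hit
pos 9: Z → hit
pos 10: V → fault, evict T, frames [C, L, Z, V]
At position 10, page T is evicted.

T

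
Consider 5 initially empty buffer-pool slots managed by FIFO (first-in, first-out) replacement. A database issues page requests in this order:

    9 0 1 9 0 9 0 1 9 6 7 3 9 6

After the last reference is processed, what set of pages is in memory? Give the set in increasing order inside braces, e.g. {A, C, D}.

9 -> miss, frames (9)
0 -> miss, frames (9 0)
1 -> miss, frames (9 0 1)
9 -> hit
0 -> hit
9 -> hit
0 -> hit
1 -> hit
9 -> hit
6 -> miss, frames (9 0 1 6)
7 -> miss, frames (9 0 1 6 7)
3 -> miss, evict 9, frames (0 1 6 7 3)
9 -> miss, evict 0, frames (1 6 7 3 9)
6 -> hit

{1, 3, 6, 7, 9}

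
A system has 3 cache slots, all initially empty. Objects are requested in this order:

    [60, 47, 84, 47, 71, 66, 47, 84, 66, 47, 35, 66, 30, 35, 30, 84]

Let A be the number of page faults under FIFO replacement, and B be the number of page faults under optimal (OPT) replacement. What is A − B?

Under FIFO: F F F . F F F F . . F F F . . F → 11 faults.
Under OPT: F F F . F F . . . . F . F . . . → 7 faults.
A − B = 11 − 7 = 4.

4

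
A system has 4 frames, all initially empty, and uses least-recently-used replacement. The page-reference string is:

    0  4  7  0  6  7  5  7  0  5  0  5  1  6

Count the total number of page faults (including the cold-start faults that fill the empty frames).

7

0 → miss, frames [0]
4 → miss, frames [0, 4]
7 → miss, frames [0, 4, 7]
0 → hit
6 → miss, frames [4, 7, 0, 6]
7 → hit
5 → miss, evict 4, frames [0, 6, 7, 5]
7 → hit
0 → hit
5 → hit
0 → hit
5 → hit
1 → miss, evict 6, frames [7, 0, 5, 1]
6 → miss, evict 7, frames [0, 5, 1, 6]
Page faults: 7.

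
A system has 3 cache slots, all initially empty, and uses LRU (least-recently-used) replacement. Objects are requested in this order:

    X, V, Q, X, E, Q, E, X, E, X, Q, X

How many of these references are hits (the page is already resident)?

X → miss, frames [X]
V → miss, frames [X, V]
Q → miss, frames [X, V, Q]
X → hit
E → miss, evict V, frames [Q, X, E]
Q → hit
E → hit
X → hit
E → hit
X → hit
Q → hit
X → hit
Hits: 8.

8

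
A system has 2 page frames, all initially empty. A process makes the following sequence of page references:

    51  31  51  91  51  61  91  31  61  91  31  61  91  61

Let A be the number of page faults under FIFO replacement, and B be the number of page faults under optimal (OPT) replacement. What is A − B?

5

Under FIFO: F F . F F F F F F F F F F . → 12 faults.
Under OPT: F F . F . F . F . F . F . . → 7 faults.
A − B = 12 − 7 = 5.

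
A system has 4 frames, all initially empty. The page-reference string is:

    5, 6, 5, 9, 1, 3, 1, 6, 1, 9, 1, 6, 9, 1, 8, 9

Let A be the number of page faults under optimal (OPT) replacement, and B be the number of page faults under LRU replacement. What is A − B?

Under OPT: F F . F F F . . . . . . . . F . → 6 faults.
Under LRU: F F . F F F . F . . . . . . F . → 7 faults.
A − B = 6 − 7 = -1.

-1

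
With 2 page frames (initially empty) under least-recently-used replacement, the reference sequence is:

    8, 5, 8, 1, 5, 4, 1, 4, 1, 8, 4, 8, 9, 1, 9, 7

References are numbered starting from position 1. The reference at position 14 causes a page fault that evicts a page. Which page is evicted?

8

pos 1: 8 → miss, frames {8}
pos 2: 5 → miss, frames {8,5}
pos 3: 8 → hit
pos 4: 1 → miss, evict 5, frames {8,1}
pos 5: 5 → miss, evict 8, frames {1,5}
pos 6: 4 → miss, evict 1, frames {5,4}
pos 7: 1 → miss, evict 5, frames {4,1}
pos 8: 4 → hit
pos 9: 1 → hit
pos 10: 8 → miss, evict 4, frames {1,8}
pos 11: 4 → miss, evict 1, frames {8,4}
pos 12: 8 → hit
pos 13: 9 → miss, evict 4, frames {8,9}
pos 14: 1 → miss, evict 8, frames {9,1}
At position 14, page 8 is evicted.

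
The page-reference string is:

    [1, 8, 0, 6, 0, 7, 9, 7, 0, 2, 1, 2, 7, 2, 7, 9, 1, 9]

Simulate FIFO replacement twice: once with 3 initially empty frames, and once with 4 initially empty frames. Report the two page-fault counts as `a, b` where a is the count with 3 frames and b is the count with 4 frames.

3 frames: F F F F . F F . F F F . F . . F . . → 11 faults.
4 frames: F F F F . F F . . F F . . . . . . . → 8 faults.
8 < 11: adding a frame reduced faults, as is typical.

11, 8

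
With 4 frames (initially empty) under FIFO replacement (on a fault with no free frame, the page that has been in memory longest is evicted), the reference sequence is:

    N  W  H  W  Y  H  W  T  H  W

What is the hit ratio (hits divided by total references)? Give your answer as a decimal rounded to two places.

0.50

N -> fault, frames (N)
W -> fault, frames (N W)
H -> fault, frames (N W H)
W -> hit
Y -> fault, frames (N W H Y)
H -> hit
W -> hit
T -> fault, evict N, frames (W H Y T)
H -> hit
W -> hit
Hits: 5 of 10 references → 5/10 = 0.5000.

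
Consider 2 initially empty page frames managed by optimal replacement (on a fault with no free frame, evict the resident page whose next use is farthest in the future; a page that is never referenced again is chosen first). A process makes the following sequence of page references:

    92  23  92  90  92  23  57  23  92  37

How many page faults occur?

7

92: fault, frames {92}
23: fault, frames {92,23}
92: hit
90: fault, evict 23, frames {92,90}
92: hit
23: fault, evict 90, frames {92,23}
57: fault, evict 92, frames {23,57}
23: hit
92: fault, evict 57, frames {23,92}
37: fault, evict 92, frames {23,37}
Page faults: 7.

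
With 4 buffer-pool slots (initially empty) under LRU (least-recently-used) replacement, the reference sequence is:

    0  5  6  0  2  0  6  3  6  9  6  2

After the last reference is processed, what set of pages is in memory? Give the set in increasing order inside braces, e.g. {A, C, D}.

{2, 3, 6, 9}

0: miss, frames [0]
5: miss, frames [0, 5]
6: miss, frames [0, 5, 6]
0: hit
2: miss, frames [5, 6, 0, 2]
0: hit
6: hit
3: miss, evict 5, frames [2, 0, 6, 3]
6: hit
9: miss, evict 2, frames [0, 3, 6, 9]
6: hit
2: miss, evict 0, frames [3, 9, 6, 2]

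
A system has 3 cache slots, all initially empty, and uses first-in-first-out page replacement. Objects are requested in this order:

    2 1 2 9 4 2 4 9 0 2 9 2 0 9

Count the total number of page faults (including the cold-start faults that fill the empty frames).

7

2 → fault, frames {2}
1 → fault, frames {2,1}
2 → hit
9 → fault, frames {2,1,9}
4 → fault, evict 2, frames {1,9,4}
2 → fault, evict 1, frames {9,4,2}
4 → hit
9 → hit
0 → fault, evict 9, frames {4,2,0}
2 → hit
9 → fault, evict 4, frames {2,0,9}
2 → hit
0 → hit
9 → hit
Page faults: 7.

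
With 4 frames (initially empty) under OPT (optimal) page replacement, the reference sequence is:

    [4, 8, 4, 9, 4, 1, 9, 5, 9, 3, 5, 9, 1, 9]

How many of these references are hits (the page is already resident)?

4 → miss, frames (4)
8 → miss, frames (4 8)
4 → hit
9 → miss, frames (4 8 9)
4 → hit
1 → miss, frames (4 8 9 1)
9 → hit
5 → miss, evict 8, frames (4 9 1 5)
9 → hit
3 → miss, evict 4, frames (9 1 5 3)
5 → hit
9 → hit
1 → hit
9 → hit
Hits: 8.

8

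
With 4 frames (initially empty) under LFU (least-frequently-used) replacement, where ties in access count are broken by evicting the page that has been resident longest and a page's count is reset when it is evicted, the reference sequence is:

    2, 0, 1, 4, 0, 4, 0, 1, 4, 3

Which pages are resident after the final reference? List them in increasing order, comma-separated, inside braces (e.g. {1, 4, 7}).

{0, 1, 3, 4}

2 -> miss, frames [2]
0 -> miss, frames [2, 0]
1 -> miss, frames [2, 0, 1]
4 -> miss, frames [2, 0, 1, 4]
0 -> hit
4 -> hit
0 -> hit
1 -> hit
4 -> hit
3 -> miss, evict 2, frames [0, 1, 4, 3]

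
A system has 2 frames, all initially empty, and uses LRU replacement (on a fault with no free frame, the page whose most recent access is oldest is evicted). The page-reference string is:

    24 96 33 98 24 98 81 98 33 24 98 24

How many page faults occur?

9

24: fault, frames {24}
96: fault, frames {24,96}
33: fault, evict 24, frames {96,33}
98: fault, evict 96, frames {33,98}
24: fault, evict 33, frames {98,24}
98: hit
81: fault, evict 24, frames {98,81}
98: hit
33: fault, evict 81, frames {98,33}
24: fault, evict 98, frames {33,24}
98: fault, evict 33, frames {24,98}
24: hit
Page faults: 9.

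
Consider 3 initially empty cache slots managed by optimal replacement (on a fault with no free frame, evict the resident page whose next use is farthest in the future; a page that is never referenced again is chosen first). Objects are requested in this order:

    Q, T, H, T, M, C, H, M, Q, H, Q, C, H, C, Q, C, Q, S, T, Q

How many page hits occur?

12

Q → miss, frames [Q]
T → miss, frames [Q, T]
H → miss, frames [Q, T, H]
T → hit
M → miss, evict T, frames [Q, H, M]
C → miss, evict Q, frames [H, M, C]
H → hit
M → hit
Q → miss, evict M, frames [H, C, Q]
H → hit
Q → hit
C → hit
H → hit
C → hit
Q → hit
C → hit
Q → hit
S → miss, evict C, frames [H, Q, S]
T → miss, evict S, frames [H, Q, T]
Q → hit
Hits: 12.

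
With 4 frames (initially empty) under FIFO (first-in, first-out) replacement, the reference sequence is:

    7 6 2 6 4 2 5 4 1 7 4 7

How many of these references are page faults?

7

7 → miss, frames [7]
6 → miss, frames [7, 6]
2 → miss, frames [7, 6, 2]
6 → hit
4 → miss, frames [7, 6, 2, 4]
2 → hit
5 → miss, evict 7, frames [6, 2, 4, 5]
4 → hit
1 → miss, evict 6, frames [2, 4, 5, 1]
7 → miss, evict 2, frames [4, 5, 1, 7]
4 → hit
7 → hit
Page faults: 7.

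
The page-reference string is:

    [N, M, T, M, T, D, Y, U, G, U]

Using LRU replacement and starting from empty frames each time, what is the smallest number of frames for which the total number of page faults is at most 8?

f=1: 10 faults
f=2: 7 faults
f=3: 7 faults
f=4: 7 faults
f=5: 7 faults
f=6: 7 faults
f=7: 7 faults
Smallest f with faults ≤ 8 is 2.

2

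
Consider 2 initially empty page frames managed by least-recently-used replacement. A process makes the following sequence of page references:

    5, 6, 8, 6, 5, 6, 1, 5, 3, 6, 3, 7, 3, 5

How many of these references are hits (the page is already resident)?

4

5: fault, frames {5}
6: fault, frames {5,6}
8: fault, evict 5, frames {6,8}
6: hit
5: fault, evict 8, frames {6,5}
6: hit
1: fault, evict 5, frames {6,1}
5: fault, evict 6, frames {1,5}
3: fault, evict 1, frames {5,3}
6: fault, evict 5, frames {3,6}
3: hit
7: fault, evict 6, frames {3,7}
3: hit
5: fault, evict 7, frames {3,5}
Hits: 4.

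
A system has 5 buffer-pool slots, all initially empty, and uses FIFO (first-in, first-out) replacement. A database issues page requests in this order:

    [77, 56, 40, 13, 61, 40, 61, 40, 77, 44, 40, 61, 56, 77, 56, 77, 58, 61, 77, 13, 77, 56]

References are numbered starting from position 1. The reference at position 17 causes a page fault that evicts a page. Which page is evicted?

13

pos 1: 77 -> miss, frames (77)
pos 2: 56 -> miss, frames (77 56)
pos 3: 40 -> miss, frames (77 56 40)
pos 4: 13 -> miss, frames (77 56 40 13)
pos 5: 61 -> miss, frames (77 56 40 13 61)
pos 6: 40 -> hit
pos 7: 61 -> hit
pos 8: 40 -> hit
pos 9: 77 -> hit
pos 10: 44 -> miss, evict 77, frames (56 40 13 61 44)
pos 11: 40 -> hit
pos 12: 61 -> hit
pos 13: 56 -> hit
pos 14: 77 -> miss, evict 56, frames (40 13 61 44 77)
pos 15: 56 -> miss, evict 40, frames (13 61 44 77 56)
pos 16: 77 -> hit
pos 17: 58 -> miss, evict 13, frames (61 44 77 56 58)
At position 17, page 13 is evicted.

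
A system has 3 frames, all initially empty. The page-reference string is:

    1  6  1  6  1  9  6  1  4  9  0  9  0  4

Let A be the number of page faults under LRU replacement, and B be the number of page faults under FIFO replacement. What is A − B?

1

Under LRU: F F . . . F . . F F F . . . → 6 faults.
Under FIFO: F F . . . F . . F . F . . . → 5 faults.
A − B = 6 − 5 = 1.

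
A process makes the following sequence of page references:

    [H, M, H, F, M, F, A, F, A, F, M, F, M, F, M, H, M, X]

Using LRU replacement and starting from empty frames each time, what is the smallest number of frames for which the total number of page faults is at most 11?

2

f=1: 18 faults
f=2: 8 faults
f=3: 6 faults
f=4: 5 faults
f=5: 5 faults
Smallest f with faults ≤ 11 is 2.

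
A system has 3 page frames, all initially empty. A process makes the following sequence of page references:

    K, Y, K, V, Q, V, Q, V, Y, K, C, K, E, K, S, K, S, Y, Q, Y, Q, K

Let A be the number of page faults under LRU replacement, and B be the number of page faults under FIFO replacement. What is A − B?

Under LRU: F F . F F . . . F F F . F . F . . F F . . F → 12 faults.
Under FIFO: F F . F F . . . . F F . F . F F . F F . . . → 11 faults.
A − B = 12 − 11 = 1.

1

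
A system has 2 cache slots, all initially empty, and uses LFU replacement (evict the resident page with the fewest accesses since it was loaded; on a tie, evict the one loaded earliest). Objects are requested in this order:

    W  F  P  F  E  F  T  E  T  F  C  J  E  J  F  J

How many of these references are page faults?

W -> fault, frames [W]
F -> fault, frames [W, F]
P -> fault, evict W, frames [F, P]
F -> hit
E -> fault, evict P, frames [F, E]
F -> hit
T -> fault, evict E, frames [F, T]
E -> fault, evict T, frames [F, E]
T -> fault, evict E, frames [F, T]
F -> hit
C -> fault, evict T, frames [F, C]
J -> fault, evict C, frames [F, J]
E -> fault, evict J, frames [F, E]
J -> fault, evict E, frames [F, J]
F -> hit
J -> hit
Page faults: 11.

11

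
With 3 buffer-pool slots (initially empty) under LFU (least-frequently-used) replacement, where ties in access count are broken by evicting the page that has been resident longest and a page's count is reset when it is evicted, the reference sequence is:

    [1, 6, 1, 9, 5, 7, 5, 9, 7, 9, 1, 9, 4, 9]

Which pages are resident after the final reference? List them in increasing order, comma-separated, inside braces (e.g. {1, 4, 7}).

1 → miss, frames [1]
6 → miss, frames [1, 6]
1 → hit
9 → miss, frames [1, 6, 9]
5 → miss, evict 6, frames [1, 9, 5]
7 → miss, evict 9, frames [1, 5, 7]
5 → hit
9 → miss, evict 7, frames [1, 5, 9]
7 → miss, evict 9, frames [1, 5, 7]
9 → miss, evict 7, frames [1, 5, 9]
1 → hit
9 → hit
4 → miss, evict 5, frames [1, 9, 4]
9 → hit

{1, 4, 9}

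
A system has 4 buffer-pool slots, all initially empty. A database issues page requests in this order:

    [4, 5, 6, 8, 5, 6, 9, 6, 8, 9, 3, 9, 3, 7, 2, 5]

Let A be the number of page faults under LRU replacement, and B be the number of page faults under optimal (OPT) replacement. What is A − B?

1

Under LRU: F F F F . . F . . . F . . F F F → 9 faults.
Under OPT: F F F F . . F . . . F . . F F . → 8 faults.
A − B = 9 − 8 = 1.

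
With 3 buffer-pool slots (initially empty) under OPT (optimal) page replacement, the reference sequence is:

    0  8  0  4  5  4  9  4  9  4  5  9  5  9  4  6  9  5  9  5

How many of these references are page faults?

6

0: miss, frames [0]
8: miss, frames [0, 8]
0: hit
4: miss, frames [0, 8, 4]
5: miss, evict 8, frames [0, 4, 5]
4: hit
9: miss, evict 0, frames [4, 5, 9]
4: hit
9: hit
4: hit
5: hit
9: hit
5: hit
9: hit
4: hit
6: miss, evict 4, frames [5, 9, 6]
9: hit
5: hit
9: hit
5: hit
Page faults: 6.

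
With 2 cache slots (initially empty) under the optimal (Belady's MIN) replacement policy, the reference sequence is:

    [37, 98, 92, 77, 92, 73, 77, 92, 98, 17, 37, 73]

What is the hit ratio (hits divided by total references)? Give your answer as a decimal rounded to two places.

37: fault, frames [37]
98: fault, frames [37, 98]
92: fault, evict 37, frames [98, 92]
77: fault, evict 98, frames [92, 77]
92: hit
73: fault, evict 92, frames [77, 73]
77: hit
92: fault, evict 77, frames [73, 92]
98: fault, evict 92, frames [73, 98]
17: fault, evict 98, frames [73, 17]
37: fault, evict 17, frames [73, 37]
73: hit
Hits: 3 of 12 references → 3/12 = 0.2500.

0.25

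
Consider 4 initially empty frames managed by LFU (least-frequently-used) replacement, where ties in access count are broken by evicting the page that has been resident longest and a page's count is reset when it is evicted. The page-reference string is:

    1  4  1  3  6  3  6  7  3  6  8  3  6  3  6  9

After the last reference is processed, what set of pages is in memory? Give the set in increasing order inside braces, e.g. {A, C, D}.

{1, 3, 6, 9}

1 → fault, frames {1}
4 → fault, frames {1,4}
1 → hit
3 → fault, frames {1,4,3}
6 → fault, frames {1,4,3,6}
3 → hit
6 → hit
7 → fault, evict 4, frames {1,3,6,7}
3 → hit
6 → hit
8 → fault, evict 7, frames {1,3,6,8}
3 → hit
6 → hit
3 → hit
6 → hit
9 → fault, evict 8, frames {1,3,6,9}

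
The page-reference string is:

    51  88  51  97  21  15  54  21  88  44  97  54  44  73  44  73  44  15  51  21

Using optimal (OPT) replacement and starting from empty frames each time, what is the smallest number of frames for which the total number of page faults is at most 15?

f=1: 20 faults
f=2: 14 faults
f=3: 12 faults
f=4: 10 faults
f=5: 9 faults
f=6: 8 faults
f=7: 8 faults
f=8: 8 faults
Smallest f with faults ≤ 15 is 2.

2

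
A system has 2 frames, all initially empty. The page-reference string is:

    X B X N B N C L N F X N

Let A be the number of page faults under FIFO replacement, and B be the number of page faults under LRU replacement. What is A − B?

-1

Under FIFO: F F . F . . F F F F F F → 9 faults.
Under LRU: F F . F F . F F F F F F → 10 faults.
A − B = 9 − 10 = -1.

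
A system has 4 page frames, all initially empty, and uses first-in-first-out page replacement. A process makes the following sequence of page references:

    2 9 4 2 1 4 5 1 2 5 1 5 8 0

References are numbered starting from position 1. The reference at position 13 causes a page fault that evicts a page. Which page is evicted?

pos 1: 2 → fault, frames {2}
pos 2: 9 → fault, frames {2,9}
pos 3: 4 → fault, frames {2,9,4}
pos 4: 2 → hit
pos 5: 1 → fault, frames {2,9,4,1}
pos 6: 4 → hit
pos 7: 5 → fault, evict 2, frames {9,4,1,5}
pos 8: 1 → hit
pos 9: 2 → fault, evict 9, frames {4,1,5,2}
pos 10: 5 → hit
pos 11: 1 → hit
pos 12: 5 → hit
pos 13: 8 → fault, evict 4, frames {1,5,2,8}
At position 13, page 4 is evicted.

4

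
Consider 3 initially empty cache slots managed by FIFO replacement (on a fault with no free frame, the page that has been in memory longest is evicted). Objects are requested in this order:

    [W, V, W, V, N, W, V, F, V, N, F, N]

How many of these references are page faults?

W -> fault, frames {W}
V -> fault, frames {W,V}
W -> hit
V -> hit
N -> fault, frames {W,V,N}
W -> hit
V -> hit
F -> fault, evict W, frames {V,N,F}
V -> hit
N -> hit
F -> hit
N -> hit
Page faults: 4.

4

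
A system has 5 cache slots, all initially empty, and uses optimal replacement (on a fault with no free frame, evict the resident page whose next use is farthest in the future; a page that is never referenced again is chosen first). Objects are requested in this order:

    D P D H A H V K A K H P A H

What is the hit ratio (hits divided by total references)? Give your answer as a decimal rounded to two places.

D: miss, frames {D}
P: miss, frames {D,P}
D: hit
H: miss, frames {D,P,H}
A: miss, frames {D,P,H,A}
H: hit
V: miss, frames {D,P,H,A,V}
K: miss, evict V, frames {D,P,H,A,K}
A: hit
K: hit
H: hit
P: hit
A: hit
H: hit
Hits: 8 of 14 references → 8/14 = 0.5714.

0.57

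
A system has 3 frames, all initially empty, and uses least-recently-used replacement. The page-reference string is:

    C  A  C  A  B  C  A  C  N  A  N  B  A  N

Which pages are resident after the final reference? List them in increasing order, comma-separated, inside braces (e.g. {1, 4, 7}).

{A, B, N}

C: miss, frames (C)
A: miss, frames (C A)
C: hit
A: hit
B: miss, frames (C A B)
C: hit
A: hit
C: hit
N: miss, evict B, frames (A C N)
A: hit
N: hit
B: miss, evict C, frames (A N B)
A: hit
N: hit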